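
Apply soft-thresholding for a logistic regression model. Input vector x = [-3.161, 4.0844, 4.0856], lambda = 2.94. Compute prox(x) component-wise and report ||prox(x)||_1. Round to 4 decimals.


Soft-thresholding with lambda = 2.94:
prox(-3.161) = sign(-3.161)*max(|-3.161| - 2.94, 0) = -0.221
prox(4.0844) = sign(4.0844)*max(|4.0844| - 2.94, 0) = 1.1444
prox(4.0856) = sign(4.0856)*max(|4.0856| - 2.94, 0) = 1.1456
prox(x) = [-0.221, 1.1444, 1.1456]
||prox(x)||_1 = 0.221 + 1.1444 + 1.1456 = 2.511


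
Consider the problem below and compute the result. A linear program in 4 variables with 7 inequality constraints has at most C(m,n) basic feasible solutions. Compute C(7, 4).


Each vertex corresponds to some choice of n active constraints out of m, so the number of vertices is at most C(m, n) = m! / (n!(m-n)!).
m = 7, n = 4
Numerator: 7 * 6 * 5 * 4
Denominator: 4! = 24
C(7, 4) = 35


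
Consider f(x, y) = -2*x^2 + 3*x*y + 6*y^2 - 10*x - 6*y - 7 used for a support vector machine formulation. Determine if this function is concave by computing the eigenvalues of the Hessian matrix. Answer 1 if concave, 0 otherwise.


The Hessian of f(x,y) = -2*x^2 + 3*x*y + 6*y^2 - 10*x - 6*y - 7 is:
H = [[-4, 3], [3, 12]]
Trace = -4 + 12 = 8
Determinant = -4*12 - (3)^2 = -57
Discriminant = (8)^2 - 4*-57 = 292.0
Eigenvalues: lambda_1 = -4.544, lambda_2 = 12.544
The function is not concave.

0


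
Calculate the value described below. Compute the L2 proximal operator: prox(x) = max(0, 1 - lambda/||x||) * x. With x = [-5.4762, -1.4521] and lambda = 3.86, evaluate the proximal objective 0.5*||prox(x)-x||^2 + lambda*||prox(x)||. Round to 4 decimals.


Step 1: Compute ||x||.
||x|| = 5.6655
Step 2: Compute scaling factor.
scale = max(0, 1 - 3.86/5.6655) = 0.3187
Step 3: prox(x) = [-1.7451, -0.4628]
||prox(x)|| = 1.8055
Step 4: Proximal objective.
0.5*||prox-x||^2 = 7.4498
lambda*||prox|| = 6.9692
Total = 14.4188


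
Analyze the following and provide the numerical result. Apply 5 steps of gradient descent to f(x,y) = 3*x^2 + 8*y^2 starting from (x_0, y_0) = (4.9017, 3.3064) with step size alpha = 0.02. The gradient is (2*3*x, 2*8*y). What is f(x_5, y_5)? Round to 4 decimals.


Gradient descent on f(x,y) = 3*x^2 + 8*y^2.
Starting point: (4.9017, 3.3064), alpha = 0.02
Step 1: grad_x = 2*3*4.9017 = 29.4102, grad_y = 2*8*3.3064 = 52.9024
  x_1 = 4.9017 - 0.02*29.4102 = 4.3135
  y_1 = 3.3064 - 0.02*52.9024 = 2.2484
Step 2: grad_x = 2*3*4.3135 = 25.881, grad_y = 2*8*2.2484 = 35.9736
  x_2 = 4.3135 - 0.02*25.881 = 3.7959
  y_2 = 2.2484 - 0.02*35.9736 = 1.5289
Step 3: grad_x = 2*3*3.7959 = 22.7753, grad_y = 2*8*1.5289 = 24.4621
  x_3 = 3.7959 - 0.02*22.7753 = 3.3404
  y_3 = 1.5289 - 0.02*24.4621 = 1.0396
Step 4: grad_x = 2*3*3.3404 = 20.0422, grad_y = 2*8*1.0396 = 16.6342
  x_4 = 3.3404 - 0.02*20.0422 = 2.9395
  y_4 = 1.0396 - 0.02*16.6342 = 0.707
Step 5: grad_x = 2*3*2.9395 = 17.6372, grad_y = 2*8*0.707 = 11.3113
  x_5 = 2.9395 - 0.02*17.6372 = 2.5868
  y_5 = 0.707 - 0.02*11.3113 = 0.4807
f(2.5868, 0.4807) = 3*2.5868^2 + 8*0.4807^2 = 21.9231


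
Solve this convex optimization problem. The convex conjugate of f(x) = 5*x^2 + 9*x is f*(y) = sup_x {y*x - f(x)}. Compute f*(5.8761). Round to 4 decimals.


f*(y) = sup_x {y*x - a*x^2 - b*x} = sup_x {(y-b)*x - a*x^2}
FOC: (y - b) - 2a*x = 0 => x* = (y - b)/(2a)
x* = (5.8761 - 9)/(2*5) = -0.3124
f*(5.8761) = (y-b)^2/(4a) = (5.8761 - 9)^2/(4*5)
= 9.7588/20 = 0.4879


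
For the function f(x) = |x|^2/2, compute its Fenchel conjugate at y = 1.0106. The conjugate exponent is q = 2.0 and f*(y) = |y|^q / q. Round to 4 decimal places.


The conjugate exponent q satisfies 1/p + 1/q = 1.
p = 2, so q = 2/(2 - 1) = 2.0
|y|^q = 1.0106^2.0 = 1.0213
f*(1.0106) = 1.0213 / 2.0 = 0.5107


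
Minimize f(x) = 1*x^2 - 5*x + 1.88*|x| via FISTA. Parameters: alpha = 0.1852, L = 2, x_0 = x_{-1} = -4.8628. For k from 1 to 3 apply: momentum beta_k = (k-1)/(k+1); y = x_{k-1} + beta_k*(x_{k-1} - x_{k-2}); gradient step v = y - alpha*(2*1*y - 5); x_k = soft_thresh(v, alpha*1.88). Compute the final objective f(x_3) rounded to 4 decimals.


FISTA on f(x) = 1*x^2 - 5*x + 1.88*|x|
L = 2, alpha = 0.1852
Iteration 1: beta = 0.0, y = -4.8628 + 0.0*(-4.8628 + 4.8628) = -4.8628
  grad(y) = -14.7256, v = y - alpha*grad = -2.1356
  prox(v) = soft_thresh(-2.1356, 0.3482) = -1.7874
Iteration 2: beta = 0.3333, y = -1.7874 + 0.3333*(-1.7874 + 4.8628) = -0.7623
  grad(y) = -6.5246, v = y - alpha*grad = 0.446
  prox(v) = soft_thresh(0.446, 0.3482) = 0.0979
Iteration 3: beta = 0.5, y = 0.0979 + 0.5*(0.0979 + 1.7874) = 1.0405
  grad(y) = -2.919, v = y - alpha*grad = 1.5811
  prox(v) = soft_thresh(1.5811, 0.3482) = 1.2329
f(x_3) = 1*1.2329^2 - 5*1.2329 + 1.88*|1.2329| = -2.3266


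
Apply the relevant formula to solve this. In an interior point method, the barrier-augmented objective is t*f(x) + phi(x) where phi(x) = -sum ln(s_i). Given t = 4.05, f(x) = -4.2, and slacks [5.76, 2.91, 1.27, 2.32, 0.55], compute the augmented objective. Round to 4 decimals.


Step 1: Compute log-barrier.
ln values: [1.7509, 1.0682, 0.239, 0.8416, -0.5978]
phi = -(1.7509 + 1.0682 + 0.239 + 0.8416 - 0.5978) = -3.3018
Step 2: Compute augmented objective.
t*f(x) = 4.05*-4.2 = -17.01
Total = -17.01 - 3.3018 = -20.3118


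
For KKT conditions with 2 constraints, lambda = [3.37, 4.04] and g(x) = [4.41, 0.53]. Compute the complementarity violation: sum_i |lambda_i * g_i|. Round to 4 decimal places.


KKT complementary slackness check:
lambda_1 * g_1 = 3.37 * 4.41 = 14.8617
lambda_2 * g_2 = 4.04 * 0.53 = 2.1412
Total violation = 14.8617 + 2.1412 = 17.0029


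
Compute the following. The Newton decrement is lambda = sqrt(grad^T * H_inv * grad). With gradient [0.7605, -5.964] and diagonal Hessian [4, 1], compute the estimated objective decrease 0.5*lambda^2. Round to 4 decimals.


Step 1: H is diagonal, so H^(-1) * g = [0.1901, -5.964].
Step 2: g^T H^(-1) g = sum_i g_i^2 / H_ii
  = (0.7605)^2/4 + (-5.964)^2/1
  = 0.1446 + 35.5693 = 35.7139
Step 3: Objective decrease = 0.5 * g^T H^(-1) g = 17.8569


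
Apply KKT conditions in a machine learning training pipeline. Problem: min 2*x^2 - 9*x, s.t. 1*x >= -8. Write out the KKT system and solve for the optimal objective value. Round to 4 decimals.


Step 1: Try lambda = 0 (constraint inactive).
Stationarity: 2*2*x - 9 = 0
x* = 9/(2*2) = 2.25
Check constraint: 1*2.25 = 2.25 >= -8 -- satisfied.
Step 2: Compute optimal value.
f(x*) = 2*2.25^2 - 9*2.25 = -10.125


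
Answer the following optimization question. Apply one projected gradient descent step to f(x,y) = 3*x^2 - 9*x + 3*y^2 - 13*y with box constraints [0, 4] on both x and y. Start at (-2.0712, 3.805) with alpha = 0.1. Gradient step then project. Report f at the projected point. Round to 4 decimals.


Step 1: Compute gradient at (-2.0712, 3.805).
grad_x = 2*3*-2.0712 - 9 = -21.4272
grad_y = 2*3*3.805 - 13 = 9.83
Step 2: Gradient step.
x_raw = -2.0712 - 0.1*-21.4272 = 0.0715
y_raw = 3.805 - 0.1*9.83 = 2.822
Step 3: Project onto [0, 4].
x_proj = clip(0.0715) = 0.0715
y_proj = clip(2.822) = 2.822
Step 4: Evaluate f.
f(0.0715, 2.822) = -13.4233


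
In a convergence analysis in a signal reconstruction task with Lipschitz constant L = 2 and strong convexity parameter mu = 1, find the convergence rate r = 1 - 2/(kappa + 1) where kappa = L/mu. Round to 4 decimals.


Step 1: Compute the condition number.
kappa = L/mu = 2/1 = 2.0
Step 2: Compute the convergence rate.
r = 1 - 2/(kappa + 1) = 1 - 2*mu/(L + mu) = (L - mu)/(L + mu) = 1/3 = 0.3333


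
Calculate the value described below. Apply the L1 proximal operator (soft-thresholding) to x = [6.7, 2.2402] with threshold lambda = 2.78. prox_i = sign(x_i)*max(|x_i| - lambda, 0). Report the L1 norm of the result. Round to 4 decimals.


Soft-thresholding with lambda = 2.78:
prox(6.7) = sign(6.7)*max(|6.7| - 2.78, 0) = 3.92
prox(2.2402) = sign(2.2402)*max(|2.2402| - 2.78, 0) = 0.0
prox(x) = [3.92, 0.0]
||prox(x)||_1 = 3.92 + 0.0 = 3.92


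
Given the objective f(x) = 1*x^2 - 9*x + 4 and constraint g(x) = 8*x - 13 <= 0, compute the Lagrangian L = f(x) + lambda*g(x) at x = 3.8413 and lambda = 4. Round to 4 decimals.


Step 1: Evaluate f(x).
f(3.8413) = 1*3.8413^2 - 9*3.8413 + 4 = -15.8161
Step 2: Evaluate g(x).
g(3.8413) = 8*3.8413 - 13 = 17.7304
Step 3: Compute Lagrangian.
L = -15.8161 + 4*17.7304 = 55.1055


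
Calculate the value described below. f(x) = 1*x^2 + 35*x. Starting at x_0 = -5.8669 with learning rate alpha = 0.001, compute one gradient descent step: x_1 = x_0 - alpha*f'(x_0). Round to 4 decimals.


We compute the gradient at x_0 and apply the update.
f'(x) = 2*x + 35
f'(-5.8669) = 2*-5.8669 + 35 = 23.2662
x_1 = -5.8669 - 0.001*23.2662 = -5.8902


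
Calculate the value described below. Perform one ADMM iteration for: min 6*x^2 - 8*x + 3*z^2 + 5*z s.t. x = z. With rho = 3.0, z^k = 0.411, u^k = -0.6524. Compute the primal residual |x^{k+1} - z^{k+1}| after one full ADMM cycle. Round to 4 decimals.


ADMM iteration with rho = 3.0, z^k = 0.411, u^k = -0.6524
Step 1: x-update.
Minimize 6*x^2 - 8*x + (3.0/2)*(x - 0.411 - 0.6524)^2
FOC: (2*6 + 3.0)*x = 8 + 3.0*(0.411 + 0.6524)
x^{k+1} = 0.746
Step 2: z-update.
Minimize 3*z^2 + 5*z + (3.0/2)*(0.746 - z - 0.6524)^2
FOC: (2*3 + 3.0)*z = -5 + 3.0*(0.746 - 0.6524)
z^{k+1} = -0.5244
Step 3: u-update.
u^{k+1} = -0.6524 + 0.746 + 0.5244 = 0.618
Step 4: Primal residual = |0.746 + 0.5244| = 1.2704


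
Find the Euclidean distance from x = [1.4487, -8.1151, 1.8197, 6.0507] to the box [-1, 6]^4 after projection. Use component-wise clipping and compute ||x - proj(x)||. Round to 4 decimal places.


Project each component onto [-1, 6].
clip(1.4487) = 1.4487, clip(-8.1151) = -1.0, clip(1.8197) = 1.8197, clip(6.0507) = 6.0
Projection = [1.4487, -1.0, 1.8197, 6.0]
Squared diffs: [0.0, 50.6246, 0.0, 0.0026]
Distance = sqrt(50.6272) = 7.1153


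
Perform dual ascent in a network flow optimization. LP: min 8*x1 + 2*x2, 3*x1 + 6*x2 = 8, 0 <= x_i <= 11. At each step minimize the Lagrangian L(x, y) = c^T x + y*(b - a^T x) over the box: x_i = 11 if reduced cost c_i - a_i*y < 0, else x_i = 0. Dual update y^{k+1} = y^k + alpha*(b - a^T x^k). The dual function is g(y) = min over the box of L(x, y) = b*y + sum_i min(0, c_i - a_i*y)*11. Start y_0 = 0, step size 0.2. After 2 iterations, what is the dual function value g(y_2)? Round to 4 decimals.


Dual ascent for LP: min 8*x1 + 2*x2, 3*x1 + 6*x2 = 8, 0 <= x_i <= 11
Step 1: y^k = 0.0, reduced costs: (8.0, 2.0)
  x^k = (0.0, 0.0), subgradient = b - a^T x = 8.0
  y^{k+1} = 0.0 + 0.2*8.0 = 1.6
Step 2: y^k = 1.6, reduced costs: (3.2, -7.6)
  x^k = (0.0, 11.0), subgradient = b - a^T x = -58.0
  y^{k+1} = 1.6 + 0.2*-58.0 = -10.0
Dual objective at y_2 = -10.0: reduced costs (38.0, 62.0), box minimizer x = (0.0, 0.0)
g(y_2) = b*y + (c1 - a1*y)*x1 + (c2 - a2*y)*x2 = 8*(-10.0) + 38.0*0.0 + 62.0*0.0 = -80.0 + 0.0 + 0.0 = -80.0


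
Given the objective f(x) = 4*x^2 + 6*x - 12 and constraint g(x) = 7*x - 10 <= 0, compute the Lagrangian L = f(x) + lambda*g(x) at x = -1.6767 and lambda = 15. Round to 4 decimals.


Step 1: Evaluate f(x).
f(-1.6767) = 4*(-1.6767)^2 + 6*(-1.6767) - 12 = -10.8149
Step 2: Evaluate g(x).
g(-1.6767) = 7*-1.6767 - 10 = -21.7369
Step 3: Compute Lagrangian.
L = -10.8149 + 15*-21.7369 = -336.8684


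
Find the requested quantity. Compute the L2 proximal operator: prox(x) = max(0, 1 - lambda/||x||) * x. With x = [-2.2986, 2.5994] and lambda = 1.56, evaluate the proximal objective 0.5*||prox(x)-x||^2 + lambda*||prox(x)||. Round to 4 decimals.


Step 1: Compute ||x||.
||x|| = 3.4699
Step 2: Compute scaling factor.
scale = max(0, 1 - 1.56/3.4699) = 0.5504
Step 3: prox(x) = [-1.2652, 1.4308]
||prox(x)|| = 1.9099
Step 4: Proximal objective.
0.5*||prox-x||^2 = 1.2168
lambda*||prox|| = 2.9794
Total = 4.1963


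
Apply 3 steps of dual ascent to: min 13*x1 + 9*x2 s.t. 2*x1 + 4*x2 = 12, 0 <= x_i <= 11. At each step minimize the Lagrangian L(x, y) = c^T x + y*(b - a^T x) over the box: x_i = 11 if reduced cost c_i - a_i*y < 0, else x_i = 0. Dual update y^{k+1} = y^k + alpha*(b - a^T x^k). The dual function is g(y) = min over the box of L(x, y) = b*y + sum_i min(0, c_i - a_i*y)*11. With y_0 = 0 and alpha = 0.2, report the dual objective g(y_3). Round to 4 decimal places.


Dual ascent for LP: min 13*x1 + 9*x2, 2*x1 + 4*x2 = 12, 0 <= x_i <= 11
Step 1: y^k = 0.0, reduced costs: (13.0, 9.0)
  x^k = (0.0, 0.0), subgradient = b - a^T x = 12.0
  y^{k+1} = 0.0 + 0.2*12.0 = 2.4
Step 2: y^k = 2.4, reduced costs: (8.2, -0.6)
  x^k = (0.0, 11.0), subgradient = b - a^T x = -32.0
  y^{k+1} = 2.4 + 0.2*-32.0 = -4.0
Step 3: y^k = -4.0, reduced costs: (21.0, 25.0)
  x^k = (0.0, 0.0), subgradient = b - a^T x = 12.0
  y^{k+1} = -4.0 + 0.2*12.0 = -1.6
Dual objective at y_3 = -1.6: reduced costs (16.2, 15.4), box minimizer x = (0.0, 0.0)
g(y_3) = b*y + (c1 - a1*y)*x1 + (c2 - a2*y)*x2 = 12*(-1.6) + 16.2*0.0 + 15.4*0.0 = -19.2 + 0.0 + 0.0 = -19.2


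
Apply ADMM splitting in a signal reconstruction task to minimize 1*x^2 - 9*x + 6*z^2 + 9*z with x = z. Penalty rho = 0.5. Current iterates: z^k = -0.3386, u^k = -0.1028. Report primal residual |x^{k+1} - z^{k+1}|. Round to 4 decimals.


ADMM iteration with rho = 0.5, z^k = -0.3386, u^k = -0.1028
Step 1: x-update.
Minimize 1*x^2 - 9*x + (0.5/2)*(x + 0.3386 - 0.1028)^2
FOC: (2*1 + 0.5)*x = 9 + 0.5*(-0.3386 + 0.1028)
x^{k+1} = 3.5528
Step 2: z-update.
Minimize 6*z^2 + 9*z + (0.5/2)*(3.5528 - z - 0.1028)^2
FOC: (2*6 + 0.5)*z = -9 + 0.5*(3.5528 - 0.1028)
z^{k+1} = -0.582
Step 3: u-update.
u^{k+1} = -0.1028 + 3.5528 + 0.582 = 4.032
Step 4: Primal residual = |3.5528 + 0.582| = 4.1348


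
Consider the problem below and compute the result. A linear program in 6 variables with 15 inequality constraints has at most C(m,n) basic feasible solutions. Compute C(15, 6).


Each vertex corresponds to some choice of n active constraints out of m, so the number of vertices is at most C(m, n) = m! / (n!(m-n)!).
m = 15, n = 6
Numerator: 15 * 14 * 13 * 12 * 11 * 10
Denominator: 6! = 720
C(15, 6) = 5005


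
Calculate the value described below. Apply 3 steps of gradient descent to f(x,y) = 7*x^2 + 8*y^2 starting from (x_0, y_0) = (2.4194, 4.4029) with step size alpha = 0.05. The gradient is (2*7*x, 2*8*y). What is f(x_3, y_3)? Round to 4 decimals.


Gradient descent on f(x,y) = 7*x^2 + 8*y^2.
Starting point: (2.4194, 4.4029), alpha = 0.05
Step 1: grad_x = 2*7*2.4194 = 33.8716, grad_y = 2*8*4.4029 = 70.4464
  x_1 = 2.4194 - 0.05*33.8716 = 0.7258
  y_1 = 4.4029 - 0.05*70.4464 = 0.8806
Step 2: grad_x = 2*7*0.7258 = 10.1615, grad_y = 2*8*0.8806 = 14.0893
  x_2 = 0.7258 - 0.05*10.1615 = 0.2177
  y_2 = 0.8806 - 0.05*14.0893 = 0.1761
Step 3: grad_x = 2*7*0.2177 = 3.0484, grad_y = 2*8*0.1761 = 2.8179
  x_3 = 0.2177 - 0.05*3.0484 = 0.0653
  y_3 = 0.1761 - 0.05*2.8179 = 0.0352
f(0.0653, 0.0352) = 7*0.0653^2 + 8*0.0352^2 = 0.0398


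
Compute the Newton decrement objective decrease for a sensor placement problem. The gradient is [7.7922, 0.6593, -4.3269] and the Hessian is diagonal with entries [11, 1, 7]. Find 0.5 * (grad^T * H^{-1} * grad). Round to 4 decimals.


Step 1: H is diagonal, so H^(-1) * g = [0.7084, 0.6593, -0.6181].
Step 2: g^T H^(-1) g = sum_i g_i^2 / H_ii
  = (7.7922)^2/11 + (0.6593)^2/1 + (-4.3269)^2/7
  = 5.5199 + 0.4347 + 2.6746 = 8.6291
Step 3: Objective decrease = 0.5 * g^T H^(-1) g = 4.3146


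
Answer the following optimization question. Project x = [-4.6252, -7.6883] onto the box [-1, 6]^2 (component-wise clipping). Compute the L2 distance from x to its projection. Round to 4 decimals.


Project each component onto [-1, 6].
clip(-4.6252) = -1.0, clip(-7.6883) = -1.0
Projection = [-1.0, -1.0]
Squared diffs: [13.1421, 44.7334]
Distance = sqrt(57.8755) = 7.6076


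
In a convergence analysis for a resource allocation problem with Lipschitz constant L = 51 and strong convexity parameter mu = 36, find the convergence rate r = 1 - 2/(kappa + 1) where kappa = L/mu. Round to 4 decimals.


Step 1: Compute the condition number.
kappa = L/mu = 51/36 = 1.4167
Step 2: Compute the convergence rate.
r = 1 - 2/(kappa + 1) = 1 - 2*mu/(L + mu) = (L - mu)/(L + mu) = 15/87 = 0.1724


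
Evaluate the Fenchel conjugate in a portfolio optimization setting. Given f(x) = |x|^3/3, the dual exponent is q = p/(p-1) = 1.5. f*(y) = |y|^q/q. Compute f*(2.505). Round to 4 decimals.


The conjugate exponent q satisfies 1/p + 1/q = 1.
p = 3, so q = 3/(3 - 1) = 1.5
|y|^q = 2.505^1.5 = 3.9647
f*(2.505) = 3.9647 / 1.5 = 2.6431


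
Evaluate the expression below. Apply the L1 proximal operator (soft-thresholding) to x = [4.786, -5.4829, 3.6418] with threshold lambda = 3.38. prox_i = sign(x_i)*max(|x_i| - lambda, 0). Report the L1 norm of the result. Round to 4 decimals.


Soft-thresholding with lambda = 3.38:
prox(4.786) = sign(4.786)*max(|4.786| - 3.38, 0) = 1.406
prox(-5.4829) = sign(-5.4829)*max(|-5.4829| - 3.38, 0) = -2.1029
prox(3.6418) = sign(3.6418)*max(|3.6418| - 3.38, 0) = 0.2618
prox(x) = [1.406, -2.1029, 0.2618]
||prox(x)||_1 = 1.406 + 2.1029 + 0.2618 = 3.7707


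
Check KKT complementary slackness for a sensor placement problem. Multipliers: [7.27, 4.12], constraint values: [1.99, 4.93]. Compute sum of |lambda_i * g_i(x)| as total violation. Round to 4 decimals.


KKT complementary slackness check:
lambda_1 * g_1 = 7.27 * 1.99 = 14.4673
lambda_2 * g_2 = 4.12 * 4.93 = 20.3116
Total violation = 14.4673 + 20.3116 = 34.7789


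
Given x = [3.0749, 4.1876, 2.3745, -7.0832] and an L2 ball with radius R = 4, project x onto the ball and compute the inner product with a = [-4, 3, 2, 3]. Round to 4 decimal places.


Step 1: Compute ||x|| (intermediates to 6 decimals).
||x|| = sqrt(3.0749^2 + 4.1876^2 + 2.3745^2 + (-7.0832)^2) = 9.099504
Step 2: Project.
Since ||x|| > R, scale = R/||x|| = 4/9.099504 = 0.439584, proj(x) = scale * x
proj(x) = [1.351677, 1.840802, 1.043792, -3.113661]
Step 3: Dot product.
a^T * proj(x) = -4*1.351677 + 3*1.840802 + 2*1.043792 + 3*(-3.113661) = -7.1377


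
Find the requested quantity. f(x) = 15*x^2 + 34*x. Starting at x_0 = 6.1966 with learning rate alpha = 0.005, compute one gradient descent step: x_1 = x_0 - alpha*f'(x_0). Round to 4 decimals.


We compute the gradient at x_0 and apply the update.
f'(x) = 30*x + 34
f'(6.1966) = 30*6.1966 + 34 = 219.898
x_1 = 6.1966 - 0.005*219.898 = 5.0971


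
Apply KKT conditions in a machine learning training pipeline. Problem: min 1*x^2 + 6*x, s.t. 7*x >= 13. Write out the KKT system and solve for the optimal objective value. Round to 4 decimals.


Step 1: Try lambda = 0 (constraint inactive).
x_unc = -6/(2*1) = -3.0
Check: 7*-3.0 = -21.0 < 13 -- violated!
Step 2: Constraint must be active: 7*x = 13
x* = 13/7 = 1.8571 (rounded; the exact value 13/7 is used below)
lambda = (2*1*(13/7) + 6)/7 = 1.3878
Step 3: Compute optimal value.
f(x*) = 1*(13/7)^2 + 6*(13/7) = 14.5918


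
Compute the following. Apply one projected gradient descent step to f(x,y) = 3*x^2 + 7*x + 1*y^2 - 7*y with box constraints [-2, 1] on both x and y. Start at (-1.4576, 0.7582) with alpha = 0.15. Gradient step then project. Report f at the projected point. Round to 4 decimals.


Step 1: Compute gradient at (-1.4576, 0.7582).
grad_x = 2*3*-1.4576 + 7 = -1.7456
grad_y = 2*1*0.7582 - 7 = -5.4836
Step 2: Gradient step.
x_raw = -1.4576 - 0.15*-1.7456 = -1.1958
y_raw = 0.7582 - 0.15*-5.4836 = 1.5807
Step 3: Project onto [-2, 1].
x_proj = clip(-1.1958) = -1.1958
y_proj = clip(1.5807) = 1.0
Step 4: Evaluate f.
f(-1.1958, 1.0) = -10.0808


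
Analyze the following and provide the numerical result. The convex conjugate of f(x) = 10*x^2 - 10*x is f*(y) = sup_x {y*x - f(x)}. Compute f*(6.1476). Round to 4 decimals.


f*(y) = sup_x {y*x - a*x^2 - b*x} = sup_x {(y-b)*x - a*x^2}
FOC: (y - b) - 2a*x = 0 => x* = (y - b)/(2a)
x* = (6.1476 + 10)/(2*10) = 0.8074
f*(6.1476) = (y-b)^2/(4a) = (6.1476 + 10)^2/(4*10)
= 260.745/40 = 6.5186


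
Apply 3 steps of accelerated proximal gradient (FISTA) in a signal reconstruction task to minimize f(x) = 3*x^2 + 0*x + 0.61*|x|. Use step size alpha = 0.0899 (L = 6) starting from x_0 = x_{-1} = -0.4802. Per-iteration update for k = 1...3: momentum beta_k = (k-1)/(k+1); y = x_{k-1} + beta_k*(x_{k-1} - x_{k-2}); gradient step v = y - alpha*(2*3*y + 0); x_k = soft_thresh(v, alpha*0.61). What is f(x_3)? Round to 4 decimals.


FISTA on f(x) = 3*x^2 + 0*x + 0.61*|x|
L = 6, alpha = 0.0899
Iteration 1: beta = 0.0, y = -0.4802 + 0.0*(-0.4802 + 0.4802) = -0.4802
  grad(y) = -2.8812, v = y - alpha*grad = -0.2212
  prox(v) = soft_thresh(-0.2212, 0.0548) = -0.1663
Iteration 2: beta = 0.3333, y = -0.1663 + 0.3333*(-0.1663 + 0.4802) = -0.0617
  grad(y) = -0.3703, v = y - alpha*grad = -0.0284
  prox(v) = soft_thresh(-0.0284, 0.0548) = 0.0
Iteration 3: beta = 0.5, y = 0.0 + 0.5*(0.0 + 0.1663) = 0.0832
  grad(y) = 0.499, v = y - alpha*grad = 0.0383
  prox(v) = soft_thresh(0.0383, 0.0548) = 0.0
f(x_3) = 3*0.0^2 + 0*0.0 + 0.61*|0.0| = 0.0


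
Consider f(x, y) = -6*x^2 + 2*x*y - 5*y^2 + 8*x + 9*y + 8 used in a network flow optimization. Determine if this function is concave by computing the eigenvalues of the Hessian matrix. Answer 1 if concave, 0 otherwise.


The Hessian of f(x,y) = -6*x^2 + 2*x*y - 5*y^2 + 8*x + 9*y + 8 is:
H = [[-12, 2], [2, -10]]
Trace = -12 - 10 = -22
Determinant = -12*-10 - (2)^2 = 116
Discriminant = (-22)^2 - 4*116 = 20.0
Eigenvalues: lambda_1 = -13.2361, lambda_2 = -8.7639
The function is concave.

1


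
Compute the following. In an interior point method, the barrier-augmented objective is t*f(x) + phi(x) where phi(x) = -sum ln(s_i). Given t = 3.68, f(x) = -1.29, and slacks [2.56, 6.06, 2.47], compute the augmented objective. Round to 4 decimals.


Step 1: Compute log-barrier.
ln values: [0.94, 1.8017, 0.9042]
phi = -(0.94 + 1.8017 + 0.9042) = -3.6459
Step 2: Compute augmented objective.
t*f(x) = 3.68*-1.29 = -4.7472
Total = -4.7472 - 3.6459 = -8.3931


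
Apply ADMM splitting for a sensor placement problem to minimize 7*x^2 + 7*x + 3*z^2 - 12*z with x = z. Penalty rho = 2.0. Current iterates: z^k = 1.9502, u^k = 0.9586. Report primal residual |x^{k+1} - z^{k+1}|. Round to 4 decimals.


ADMM iteration with rho = 2.0, z^k = 1.9502, u^k = 0.9586
Step 1: x-update.
Minimize 7*x^2 + 7*x + (2.0/2)*(x - 1.9502 + 0.9586)^2
FOC: (2*7 + 2.0)*x = -7 + 2.0*(1.9502 - 0.9586)
x^{k+1} = -0.3136
Step 2: z-update.
Minimize 3*z^2 - 12*z + (2.0/2)*(-0.3136 - z + 0.9586)^2
FOC: (2*3 + 2.0)*z = 12 + 2.0*(-0.3136 + 0.9586)
z^{k+1} = 1.6613
Step 3: u-update.
u^{k+1} = 0.9586 - 0.3136 - 1.6613 = -1.0162
Step 4: Primal residual = |-0.3136 - 1.6613| = 1.9748


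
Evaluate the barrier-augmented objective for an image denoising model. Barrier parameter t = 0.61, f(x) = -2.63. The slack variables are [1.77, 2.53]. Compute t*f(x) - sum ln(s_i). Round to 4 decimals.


Step 1: Compute log-barrier.
ln values: [0.571, 0.9282]
phi = -(0.571 + 0.9282) = -1.4992
Step 2: Compute augmented objective.
t*f(x) = 0.61*-2.63 = -1.6043
Total = -1.6043 - 1.4992 = -3.1035


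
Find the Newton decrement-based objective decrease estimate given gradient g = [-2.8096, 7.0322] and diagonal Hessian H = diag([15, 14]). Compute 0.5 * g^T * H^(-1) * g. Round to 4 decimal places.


Step 1: H is diagonal, so H^(-1) * g = [-0.1873, 0.5023].
Step 2: g^T H^(-1) g = sum_i g_i^2 / H_ii
  = (-2.8096)^2/15 + (7.0322)^2/14
  = 0.5263 + 3.5323 = 4.0585
Step 3: Objective decrease = 0.5 * g^T H^(-1) g = 2.0293


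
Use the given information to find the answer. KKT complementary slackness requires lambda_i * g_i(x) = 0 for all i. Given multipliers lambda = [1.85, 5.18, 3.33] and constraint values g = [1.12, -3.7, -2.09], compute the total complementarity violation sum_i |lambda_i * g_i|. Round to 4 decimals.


KKT complementary slackness check:
lambda_1 * g_1 = 1.85 * 1.12 = 2.072
lambda_2 * g_2 = 5.18 * -3.7 = -19.166
lambda_3 * g_3 = 3.33 * -2.09 = -6.9597
Total violation = 2.072 + 19.166 + 6.9597 = 28.1977


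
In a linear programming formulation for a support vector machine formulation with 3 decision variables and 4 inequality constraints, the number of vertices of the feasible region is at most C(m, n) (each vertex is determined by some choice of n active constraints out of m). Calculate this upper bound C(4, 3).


Each vertex corresponds to some choice of n active constraints out of m, so the number of vertices is at most C(m, n) = m! / (n!(m-n)!).
m = 4, n = 3
Numerator: 4 * 3 * 2
Denominator: 3! = 6
C(4, 3) = 4


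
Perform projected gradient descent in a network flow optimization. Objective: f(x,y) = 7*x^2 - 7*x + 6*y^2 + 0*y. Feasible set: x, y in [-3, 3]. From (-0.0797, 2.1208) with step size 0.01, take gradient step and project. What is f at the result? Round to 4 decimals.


Step 1: Compute gradient at (-0.0797, 2.1208).
grad_x = 2*7*-0.0797 - 7 = -8.1158
grad_y = 2*6*2.1208 + 0 = 25.4496
Step 2: Gradient step.
x_raw = -0.0797 - 0.01*-8.1158 = 0.0015
y_raw = 2.1208 - 0.01*25.4496 = 1.8663
Step 3: Project onto [-3, 3].
x_proj = clip(0.0015) = 0.0015
y_proj = clip(1.8663) = 1.8663
Step 4: Evaluate f.
f(0.0015, 1.8663) = 20.8884


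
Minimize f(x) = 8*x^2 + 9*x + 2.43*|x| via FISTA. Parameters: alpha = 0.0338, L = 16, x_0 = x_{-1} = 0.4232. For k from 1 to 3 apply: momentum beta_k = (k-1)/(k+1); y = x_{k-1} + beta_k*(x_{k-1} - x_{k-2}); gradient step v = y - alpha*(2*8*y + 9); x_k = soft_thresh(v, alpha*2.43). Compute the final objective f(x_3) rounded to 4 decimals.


FISTA on f(x) = 8*x^2 + 9*x + 2.43*|x|
L = 16, alpha = 0.0338
Iteration 1: beta = 0.0, y = 0.4232 + 0.0*(0.4232 - 0.4232) = 0.4232
  grad(y) = 15.7712, v = y - alpha*grad = -0.1099
  prox(v) = soft_thresh(-0.1099, 0.0821) = -0.0277
Iteration 2: beta = 0.3333, y = -0.0277 + 0.3333*(-0.0277 - 0.4232) = -0.178
  grad(y) = 6.1513, v = y - alpha*grad = -0.386
  prox(v) = soft_thresh(-0.386, 0.0821) = -0.3038
Iteration 3: beta = 0.5, y = -0.3038 + 0.5*(-0.3038 + 0.0277) = -0.4419
  grad(y) = 1.9301, v = y - alpha*grad = -0.5071
  prox(v) = soft_thresh(-0.5071, 0.0821) = -0.425
f(x_3) = 8*(-0.425)^2 + 9*(-0.425) + 2.43*|-0.425| = -1.3473


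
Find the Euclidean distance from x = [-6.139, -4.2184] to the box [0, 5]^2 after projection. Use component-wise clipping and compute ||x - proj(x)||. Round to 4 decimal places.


Project each component onto [0, 5].
clip(-6.139) = 0.0, clip(-4.2184) = 0.0
Projection = [0.0, 0.0]
Squared diffs: [37.6873, 17.7949]
Distance = sqrt(55.4822) = 7.4486


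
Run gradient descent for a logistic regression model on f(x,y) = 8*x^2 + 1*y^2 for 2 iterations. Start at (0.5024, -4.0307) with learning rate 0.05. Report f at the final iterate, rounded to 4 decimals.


Gradient descent on f(x,y) = 8*x^2 + 1*y^2.
Starting point: (0.5024, -4.0307), alpha = 0.05
Step 1: grad_x = 2*8*0.5024 = 8.0384, grad_y = 2*1*-4.0307 = -8.0614
  x_1 = 0.5024 - 0.05*8.0384 = 0.1005
  y_1 = -4.0307 - 0.05*-8.0614 = -3.6276
Step 2: grad_x = 2*8*0.1005 = 1.6077, grad_y = 2*1*-3.6276 = -7.2553
  x_2 = 0.1005 - 0.05*1.6077 = 0.0201
  y_2 = -3.6276 - 0.05*-7.2553 = -3.2649
f(0.0201, -3.2649) = 8*0.0201^2 + 1*(-3.2649)^2 = 10.6626


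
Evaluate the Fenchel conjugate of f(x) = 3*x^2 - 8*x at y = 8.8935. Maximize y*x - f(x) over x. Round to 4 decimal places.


f*(y) = sup_x {y*x - a*x^2 - b*x} = sup_x {(y-b)*x - a*x^2}
FOC: (y - b) - 2a*x = 0 => x* = (y - b)/(2a)
x* = (8.8935 + 8)/(2*3) = 2.8156
f*(8.8935) = (y-b)^2/(4a) = (8.8935 + 8)^2/(4*3)
= 285.3903/12 = 23.7825


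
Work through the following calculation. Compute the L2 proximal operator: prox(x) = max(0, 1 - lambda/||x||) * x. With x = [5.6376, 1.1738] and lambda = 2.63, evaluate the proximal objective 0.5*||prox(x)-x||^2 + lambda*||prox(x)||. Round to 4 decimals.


Step 1: Compute ||x||.
||x|| = 5.7585
Step 2: Compute scaling factor.
scale = max(0, 1 - 2.63/5.7585) = 0.5433
Step 3: prox(x) = [3.0628, 0.6377]
||prox(x)|| = 3.1285
Step 4: Proximal objective.
0.5*||prox-x||^2 = 3.4585
lambda*||prox|| = 8.228
Total = 11.6864


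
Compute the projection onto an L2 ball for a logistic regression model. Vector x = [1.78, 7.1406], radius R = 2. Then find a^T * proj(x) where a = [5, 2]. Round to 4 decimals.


Step 1: Compute ||x|| (intermediates to 6 decimals).
||x|| = sqrt(1.78^2 + 7.1406^2) = 7.359115
Step 2: Project.
Since ||x|| > R, scale = R/||x|| = 2/7.359115 = 0.271772, proj(x) = scale * x
proj(x) = [0.483754, 1.940615]
Step 3: Dot product.
a^T * proj(x) = 5*0.483754 + 2*1.940615 = 6.3


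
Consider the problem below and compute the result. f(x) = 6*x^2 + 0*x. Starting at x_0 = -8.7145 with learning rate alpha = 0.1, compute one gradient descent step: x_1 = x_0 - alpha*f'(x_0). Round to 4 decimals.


We compute the gradient at x_0 and apply the update.
f'(x) = 12*x + 0
f'(-8.7145) = 12*-8.7145 + 0 = -104.574
x_1 = -8.7145 - 0.1*-104.574 = 1.7429


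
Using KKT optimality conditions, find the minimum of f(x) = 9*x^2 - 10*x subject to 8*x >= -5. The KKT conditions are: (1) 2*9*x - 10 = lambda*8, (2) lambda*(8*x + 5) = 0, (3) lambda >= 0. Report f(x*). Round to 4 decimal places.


Step 1: Try lambda = 0 (constraint inactive).
Stationarity: 2*9*x - 10 = 0
x* = 10/(2*9) = 5/9 = 0.5556 (rounded; the exact value 5/9 is used below)
Check constraint: 8*0.5556 = 4.4448 >= -5 -- satisfied.
Step 2: Compute optimal value.
f(x*) = 9*(5/9)^2 - 10*(5/9) = -2.7778


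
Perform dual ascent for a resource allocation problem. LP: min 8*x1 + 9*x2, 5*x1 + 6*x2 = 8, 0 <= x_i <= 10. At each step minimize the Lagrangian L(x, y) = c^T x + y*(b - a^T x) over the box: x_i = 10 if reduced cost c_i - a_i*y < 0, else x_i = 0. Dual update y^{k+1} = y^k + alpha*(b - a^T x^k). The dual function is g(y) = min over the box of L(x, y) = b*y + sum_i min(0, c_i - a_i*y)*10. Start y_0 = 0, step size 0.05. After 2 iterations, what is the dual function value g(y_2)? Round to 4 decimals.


Dual ascent for LP: min 8*x1 + 9*x2, 5*x1 + 6*x2 = 8, 0 <= x_i <= 10
Step 1: y^k = 0.0, reduced costs: (8.0, 9.0)
  x^k = (0.0, 0.0), subgradient = b - a^T x = 8.0
  y^{k+1} = 0.0 + 0.05*8.0 = 0.4
Step 2: y^k = 0.4, reduced costs: (6.0, 6.6)
  x^k = (0.0, 0.0), subgradient = b - a^T x = 8.0
  y^{k+1} = 0.4 + 0.05*8.0 = 0.8
Dual objective at y_2 = 0.8: reduced costs (4.0, 4.2), box minimizer x = (0.0, 0.0)
g(y_2) = b*y + (c1 - a1*y)*x1 + (c2 - a2*y)*x2 = 8*0.8 + 4.0*0.0 + 4.2*0.0 = 6.4 + 0.0 + 0.0 = 6.4


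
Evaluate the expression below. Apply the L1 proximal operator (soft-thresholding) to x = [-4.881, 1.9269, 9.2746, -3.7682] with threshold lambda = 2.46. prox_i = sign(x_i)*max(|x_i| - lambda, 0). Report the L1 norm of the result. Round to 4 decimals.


Soft-thresholding with lambda = 2.46:
prox(-4.881) = sign(-4.881)*max(|-4.881| - 2.46, 0) = -2.421
prox(1.9269) = sign(1.9269)*max(|1.9269| - 2.46, 0) = 0.0
prox(9.2746) = sign(9.2746)*max(|9.2746| - 2.46, 0) = 6.8146
prox(-3.7682) = sign(-3.7682)*max(|-3.7682| - 2.46, 0) = -1.3082
prox(x) = [-2.421, 0.0, 6.8146, -1.3082]
||prox(x)||_1 = 2.421 + 0.0 + 6.8146 + 1.3082 = 10.5438


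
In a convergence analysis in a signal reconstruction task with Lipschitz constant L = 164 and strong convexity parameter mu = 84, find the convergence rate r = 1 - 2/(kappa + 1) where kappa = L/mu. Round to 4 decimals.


Step 1: Compute the condition number.
kappa = L/mu = 164/84 = 1.9524
Step 2: Compute the convergence rate.
r = 1 - 2/(kappa + 1) = 1 - 2*mu/(L + mu) = (L - mu)/(L + mu) = 80/248 = 0.3226


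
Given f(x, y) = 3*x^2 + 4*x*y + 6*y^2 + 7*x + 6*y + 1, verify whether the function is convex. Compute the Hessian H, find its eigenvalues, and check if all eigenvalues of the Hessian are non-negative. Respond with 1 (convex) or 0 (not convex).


The Hessian of f(x,y) = 3*x^2 + 4*x*y + 6*y^2 + 7*x + 6*y + 1 is:
H = [[6, 4], [4, 12]]
Trace = 6 + 12 = 18
Determinant = 6*12 - (4)^2 = 56
Discriminant = (18)^2 - 4*56 = 100.0
Eigenvalues: lambda_1 = 4.0, lambda_2 = 14.0
The function is convex.

1


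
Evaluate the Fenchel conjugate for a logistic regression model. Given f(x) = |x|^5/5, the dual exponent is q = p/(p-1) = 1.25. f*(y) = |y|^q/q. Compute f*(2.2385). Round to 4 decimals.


The conjugate exponent q satisfies 1/p + 1/q = 1.
p = 5, so q = 5/(5 - 1) = 1.25
|y|^q = 2.2385^1.25 = 2.7381
f*(2.2385) = 2.7381 / 1.25 = 2.1905


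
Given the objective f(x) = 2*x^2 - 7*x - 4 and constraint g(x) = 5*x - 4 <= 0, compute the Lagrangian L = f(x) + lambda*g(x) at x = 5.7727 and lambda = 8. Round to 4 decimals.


Step 1: Evaluate f(x).
f(5.7727) = 2*5.7727^2 - 7*5.7727 - 4 = 22.2392
Step 2: Evaluate g(x).
g(5.7727) = 5*5.7727 - 4 = 24.8635
Step 3: Compute Lagrangian.
L = 22.2392 + 8*24.8635 = 221.1472


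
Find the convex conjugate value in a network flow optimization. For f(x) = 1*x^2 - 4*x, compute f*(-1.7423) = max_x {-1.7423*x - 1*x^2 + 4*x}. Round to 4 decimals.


f*(y) = sup_x {y*x - a*x^2 - b*x} = sup_x {(y-b)*x - a*x^2}
FOC: (y - b) - 2a*x = 0 => x* = (y - b)/(2a)
x* = (-1.7423 + 4)/(2*1) = 1.1289
f*(-1.7423) = (y-b)^2/(4a) = (-1.7423 + 4)^2/(4*1)
= 5.0972/4 = 1.2743


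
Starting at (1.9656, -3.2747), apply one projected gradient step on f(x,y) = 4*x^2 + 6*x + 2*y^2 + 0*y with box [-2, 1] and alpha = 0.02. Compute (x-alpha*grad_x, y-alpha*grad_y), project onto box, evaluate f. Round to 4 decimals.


Step 1: Compute gradient at (1.9656, -3.2747).
grad_x = 2*4*1.9656 + 6 = 21.7248
grad_y = 2*2*-3.2747 + 0 = -13.0988
Step 2: Gradient step.
x_raw = 1.9656 - 0.02*21.7248 = 1.5311
y_raw = -3.2747 - 0.02*-13.0988 = -3.0127
Step 3: Project onto [-2, 1].
x_proj = clip(1.5311) = 1.0
y_proj = clip(-3.0127) = -2.0
Step 4: Evaluate f.
f(1.0, -2.0) = 18.0


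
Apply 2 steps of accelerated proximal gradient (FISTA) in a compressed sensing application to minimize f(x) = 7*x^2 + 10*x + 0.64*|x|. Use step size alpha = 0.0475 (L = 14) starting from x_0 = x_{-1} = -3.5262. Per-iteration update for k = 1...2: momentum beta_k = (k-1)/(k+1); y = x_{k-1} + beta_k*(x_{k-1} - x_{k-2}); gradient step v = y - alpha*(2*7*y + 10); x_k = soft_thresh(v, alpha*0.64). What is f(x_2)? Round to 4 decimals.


FISTA on f(x) = 7*x^2 + 10*x + 0.64*|x|
L = 14, alpha = 0.0475
Iteration 1: beta = 0.0, y = -3.5262 + 0.0*(-3.5262 + 3.5262) = -3.5262
  grad(y) = -39.3668, v = y - alpha*grad = -1.6563
  prox(v) = soft_thresh(-1.6563, 0.0304) = -1.6259
Iteration 2: beta = 0.3333, y = -1.6259 + 0.3333*(-1.6259 + 3.5262) = -0.9924
  grad(y) = -3.8941, v = y - alpha*grad = -0.8075
  prox(v) = soft_thresh(-0.8075, 0.0304) = -0.7771
f(x_2) = 7*(-0.7771)^2 + 10*(-0.7771) + 0.64*|-0.7771| = -3.0465


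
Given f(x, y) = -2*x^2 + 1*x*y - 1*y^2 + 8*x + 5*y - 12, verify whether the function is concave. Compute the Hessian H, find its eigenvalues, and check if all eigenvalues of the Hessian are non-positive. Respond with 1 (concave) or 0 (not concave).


The Hessian of f(x,y) = -2*x^2 + 1*x*y - 1*y^2 + 8*x + 5*y - 12 is:
H = [[-4, 1], [1, -2]]
Trace = -4 - 2 = -6
Determinant = -4*-2 - (1)^2 = 7
Discriminant = (-6)^2 - 4*7 = 8.0
Eigenvalues: lambda_1 = -4.4142, lambda_2 = -1.5858
The function is concave.

1


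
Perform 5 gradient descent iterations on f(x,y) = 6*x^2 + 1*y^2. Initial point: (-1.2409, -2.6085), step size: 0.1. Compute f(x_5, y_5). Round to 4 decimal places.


Gradient descent on f(x,y) = 6*x^2 + 1*y^2.
Starting point: (-1.2409, -2.6085), alpha = 0.1
Step 1: grad_x = 2*6*-1.2409 = -14.8908, grad_y = 2*1*-2.6085 = -5.217
  x_1 = -1.2409 - 0.1*-14.8908 = 0.2482
  y_1 = -2.6085 - 0.1*-5.217 = -2.0868
Step 2: grad_x = 2*6*0.2482 = 2.9782, grad_y = 2*1*-2.0868 = -4.1736
  x_2 = 0.2482 - 0.1*2.9782 = -0.0496
  y_2 = -2.0868 - 0.1*-4.1736 = -1.6694
Step 3: grad_x = 2*6*-0.0496 = -0.5956, grad_y = 2*1*-1.6694 = -3.3389
  x_3 = -0.0496 - 0.1*-0.5956 = 0.0099
  y_3 = -1.6694 - 0.1*-3.3389 = -1.3356
Step 4: grad_x = 2*6*0.0099 = 0.1191, grad_y = 2*1*-1.3356 = -2.6711
  x_4 = 0.0099 - 0.1*0.1191 = -0.002
  y_4 = -1.3356 - 0.1*-2.6711 = -1.0684
Step 5: grad_x = 2*6*-0.002 = -0.0238, grad_y = 2*1*-1.0684 = -2.1369
  x_5 = -0.002 - 0.1*-0.0238 = 0.0004
  y_5 = -1.0684 - 0.1*-2.1369 = -0.8548
f(0.0004, -0.8548) = 6*0.0004^2 + 1*(-0.8548)^2 = 0.7306


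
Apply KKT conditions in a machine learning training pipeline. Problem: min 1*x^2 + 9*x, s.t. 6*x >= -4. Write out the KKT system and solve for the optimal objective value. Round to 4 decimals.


Step 1: Try lambda = 0 (constraint inactive).
x_unc = -9/(2*1) = -4.5
Check: 6*-4.5 = -27.0 < -4 -- violated!
Step 2: Constraint must be active: 6*x = -4
x* = -4/6 = -2/3 = -0.6667 (rounded; the exact value -2/3 is used below)
lambda = (2*1*(-2/3) + 9)/6 = 1.2778
Step 3: Compute optimal value.
f(x*) = 1*(-2/3)^2 + 9*(-2/3) = -5.5556


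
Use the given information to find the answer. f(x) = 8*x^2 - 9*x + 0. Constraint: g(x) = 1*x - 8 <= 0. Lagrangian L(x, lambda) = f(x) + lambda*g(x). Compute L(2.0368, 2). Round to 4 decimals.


Step 1: Evaluate f(x).
f(2.0368) = 8*2.0368^2 - 9*2.0368 + 0 = 14.8572
Step 2: Evaluate g(x).
g(2.0368) = 1*2.0368 - 8 = -5.9632
Step 3: Compute Lagrangian.
L = 14.8572 + 2*-5.9632 = 2.9308


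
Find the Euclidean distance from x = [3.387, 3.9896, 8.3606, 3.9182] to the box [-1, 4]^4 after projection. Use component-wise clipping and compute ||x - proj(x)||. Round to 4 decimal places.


Project each component onto [-1, 4].
clip(3.387) = 3.387, clip(3.9896) = 3.9896, clip(8.3606) = 4.0, clip(3.9182) = 3.9182
Projection = [3.387, 3.9896, 4.0, 3.9182]
Squared diffs: [0.0, 0.0, 19.0148, 0.0]
Distance = sqrt(19.0148) = 4.3606


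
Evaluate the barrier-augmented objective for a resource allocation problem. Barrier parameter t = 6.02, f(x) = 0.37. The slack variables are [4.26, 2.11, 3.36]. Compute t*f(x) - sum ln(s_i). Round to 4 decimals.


Step 1: Compute log-barrier.
ln values: [1.4493, 0.7467, 1.2119]
phi = -(1.4493 + 0.7467 + 1.2119) = -3.4079
Step 2: Compute augmented objective.
t*f(x) = 6.02*0.37 = 2.2274
Total = 2.2274 - 3.4079 = -1.1805


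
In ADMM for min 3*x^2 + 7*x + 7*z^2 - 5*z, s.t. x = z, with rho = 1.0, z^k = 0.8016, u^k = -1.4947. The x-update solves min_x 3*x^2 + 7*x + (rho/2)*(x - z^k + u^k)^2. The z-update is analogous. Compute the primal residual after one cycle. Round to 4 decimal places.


ADMM iteration with rho = 1.0, z^k = 0.8016, u^k = -1.4947
Step 1: x-update.
Minimize 3*x^2 + 7*x + (1.0/2)*(x - 0.8016 - 1.4947)^2
FOC: (2*3 + 1.0)*x = -7 + 1.0*(0.8016 + 1.4947)
x^{k+1} = -0.672
Step 2: z-update.
Minimize 7*z^2 - 5*z + (1.0/2)*(-0.672 - z - 1.4947)^2
FOC: (2*7 + 1.0)*z = 5 + 1.0*(-0.672 - 1.4947)
z^{k+1} = 0.1889
Step 3: u-update.
u^{k+1} = -1.4947 - 0.672 - 0.1889 = -2.3555
Step 4: Primal residual = |-0.672 - 0.1889| = 0.8608


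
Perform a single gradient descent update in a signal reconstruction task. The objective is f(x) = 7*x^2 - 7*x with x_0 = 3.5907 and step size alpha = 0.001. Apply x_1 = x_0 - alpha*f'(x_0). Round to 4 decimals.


We compute the gradient at x_0 and apply the update.
f'(x) = 14*x - 7
f'(3.5907) = 14*3.5907 - 7 = 43.2698
x_1 = 3.5907 - 0.001*43.2698 = 3.5474


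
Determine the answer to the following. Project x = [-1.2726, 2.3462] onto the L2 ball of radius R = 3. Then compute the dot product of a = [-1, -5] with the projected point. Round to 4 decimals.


Step 1: Compute ||x|| (intermediates to 6 decimals).
||x|| = sqrt((-1.2726)^2 + 2.3462^2) = 2.669113
Step 2: Project.
Since ||x|| <= R, proj = x (no scaling needed).
proj(x) = [-1.2726, 2.3462]
Step 3: Dot product.
a^T * proj(x) = -1*(-1.2726) - 5*2.3462 = -10.4584


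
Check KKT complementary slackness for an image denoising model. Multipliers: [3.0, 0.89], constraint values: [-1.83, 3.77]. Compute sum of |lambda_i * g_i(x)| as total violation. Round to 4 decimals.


KKT complementary slackness check:
lambda_1 * g_1 = 3.0 * -1.83 = -5.49
lambda_2 * g_2 = 0.89 * 3.77 = 3.3553
Total violation = 5.49 + 3.3553 = 8.8453


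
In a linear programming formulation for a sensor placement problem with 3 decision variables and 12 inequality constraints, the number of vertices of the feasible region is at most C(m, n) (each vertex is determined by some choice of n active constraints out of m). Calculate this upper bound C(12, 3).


Each vertex corresponds to some choice of n active constraints out of m, so the number of vertices is at most C(m, n) = m! / (n!(m-n)!).
m = 12, n = 3
Numerator: 12 * 11 * 10
Denominator: 3! = 6
C(12, 3) = 220
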